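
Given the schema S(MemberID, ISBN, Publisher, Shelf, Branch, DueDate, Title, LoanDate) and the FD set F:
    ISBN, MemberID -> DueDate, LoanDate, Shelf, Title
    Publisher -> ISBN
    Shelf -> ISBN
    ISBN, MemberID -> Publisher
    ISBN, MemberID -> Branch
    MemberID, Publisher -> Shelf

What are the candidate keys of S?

{ISBN, MemberID}, {MemberID, Publisher}, {MemberID, Shelf}

No FD produces {MemberID}, so it must be in every candidate key.
Closure of {ISBN, MemberID} is {Branch, DueDate, ISBN, LoanDate, MemberID, Publisher, Shelf, Title}, the whole schema; {ISBN, MemberID} is a candidate key.
Closure of {MemberID, Publisher} is {Branch, DueDate, ISBN, LoanDate, MemberID, Publisher, Shelf, Title}, the whole schema; {MemberID, Publisher} is a candidate key.
Closure of {MemberID, Shelf} is {Branch, DueDate, ISBN, LoanDate, MemberID, Publisher, Shelf, Title}, the whole schema; {MemberID, Shelf} is a candidate key.
Any other superkey properly contains one of these, so there are no further candidate keys.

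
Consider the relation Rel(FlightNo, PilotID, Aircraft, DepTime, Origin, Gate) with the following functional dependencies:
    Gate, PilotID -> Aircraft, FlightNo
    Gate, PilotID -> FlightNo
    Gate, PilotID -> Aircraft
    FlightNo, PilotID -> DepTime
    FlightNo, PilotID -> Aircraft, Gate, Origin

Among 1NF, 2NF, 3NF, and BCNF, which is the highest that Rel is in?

Candidate keys: {FlightNo, PilotID}, {Gate, PilotID}. Prime attributes: {FlightNo, Gate, PilotID}.
Every FD has a superkey on the left, so the relation is in BCNF.

BCNF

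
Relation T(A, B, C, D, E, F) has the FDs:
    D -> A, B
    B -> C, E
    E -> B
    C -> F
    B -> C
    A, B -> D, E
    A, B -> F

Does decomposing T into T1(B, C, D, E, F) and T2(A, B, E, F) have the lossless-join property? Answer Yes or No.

No

T1 ∩ T2 = {B, E, F}; its closure under F is {B, C, E, F}.
The closure covers neither T1 nor T2 entirely; the join is not lossless.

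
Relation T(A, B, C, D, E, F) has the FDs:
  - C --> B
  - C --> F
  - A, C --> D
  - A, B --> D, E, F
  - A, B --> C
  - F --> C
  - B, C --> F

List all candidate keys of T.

{A} never appears on the right of any FD, so every key must include it.
{A, B} is a candidate key since {A, B}⁺ = {A, B, C, D, E, F} covers every attribute.
{A, C} is a candidate key since {A, C}⁺ = {A, B, C, D, E, F} covers every attribute.
{A, F} is a candidate key since {A, F}⁺ = {A, B, C, D, E, F} covers every attribute.
These are minimal and exhaustive — every other superkey contains one of them.

{A, B}, {A, C}, {A, F}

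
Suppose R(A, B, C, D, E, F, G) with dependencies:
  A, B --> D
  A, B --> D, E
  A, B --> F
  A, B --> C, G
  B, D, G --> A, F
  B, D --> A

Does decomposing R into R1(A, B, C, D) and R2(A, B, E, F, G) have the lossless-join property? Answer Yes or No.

Yes

The shared attributes are {A, B} and {A, B}⁺ = {A, B, C, D, E, F, G}.
This includes all of R1, so the common attributes are a superkey of R1 — the join is lossless.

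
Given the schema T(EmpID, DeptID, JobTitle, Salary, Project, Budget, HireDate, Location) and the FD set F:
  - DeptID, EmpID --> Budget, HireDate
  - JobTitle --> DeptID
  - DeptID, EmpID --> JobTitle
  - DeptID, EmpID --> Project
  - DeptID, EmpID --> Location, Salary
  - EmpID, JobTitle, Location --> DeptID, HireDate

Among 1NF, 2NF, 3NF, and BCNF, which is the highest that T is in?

3NF

Candidate keys: {DeptID, EmpID}, {EmpID, JobTitle}. Prime attributes: {DeptID, EmpID, JobTitle}.
JobTitle --> DeptID: {JobTitle}⁺ = {DeptID, JobTitle}, which is not all of the attributes, so the left side is not a superkey — BCNF is violated.
Since {DeptID} ⊆ prime attributes and every other non-superkey FD also has a prime right side, the schema is in 3NF.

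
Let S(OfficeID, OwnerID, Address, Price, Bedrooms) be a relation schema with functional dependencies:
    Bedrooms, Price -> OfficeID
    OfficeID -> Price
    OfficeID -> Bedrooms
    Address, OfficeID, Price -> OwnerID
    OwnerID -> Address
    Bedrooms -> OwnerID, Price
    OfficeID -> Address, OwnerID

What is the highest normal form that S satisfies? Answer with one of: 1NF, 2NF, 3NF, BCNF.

2NF

Candidate keys: {Bedrooms}, {OfficeID}. Prime attributes: {Bedrooms, OfficeID}.
OwnerID -> Address breaks BCNF: {OwnerID}⁺ = {Address, OwnerID}, so {OwnerID} is not a superkey.
Because {Address} is non-prime and the left side of OwnerID -> Address is not a superkey, the relation is not in 3NF.
Every candidate key is a single attribute, so no partial dependency is possible; 2NF holds.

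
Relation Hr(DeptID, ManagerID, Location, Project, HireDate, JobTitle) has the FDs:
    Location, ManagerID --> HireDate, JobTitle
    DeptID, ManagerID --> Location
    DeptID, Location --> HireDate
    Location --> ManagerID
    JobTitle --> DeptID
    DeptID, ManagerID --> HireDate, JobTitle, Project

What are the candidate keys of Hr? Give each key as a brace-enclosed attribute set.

{DeptID, ManagerID}, {JobTitle, ManagerID}, {Location}

{Location} is a candidate key since {Location}⁺ = {DeptID, HireDate, JobTitle, Location, ManagerID, Project} covers every attribute.
{DeptID, ManagerID} is a candidate key since {DeptID, ManagerID}⁺ = {DeptID, HireDate, JobTitle, Location, ManagerID, Project} covers every attribute.
{JobTitle, ManagerID} is a candidate key since {JobTitle, ManagerID}⁺ = {DeptID, HireDate, JobTitle, Location, ManagerID, Project} covers every attribute.
No proper subset of any of these is a key, and no other minimal superkey exists.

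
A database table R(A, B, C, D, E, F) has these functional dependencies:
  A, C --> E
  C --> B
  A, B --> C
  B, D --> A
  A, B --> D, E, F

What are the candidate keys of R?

{A, B}, {A, C}, {B, D}, {C, D}

{A, B}⁺ = {A, B, C, D, E, F} — all of the relation — so {A, B} is a candidate key.
{A, C}⁺ = {A, B, C, D, E, F} — all of the relation — so {A, C} is a candidate key.
{B, D}⁺ = {A, B, C, D, E, F} — all of the relation — so {B, D} is a candidate key.
{C, D}⁺ = {A, B, C, D, E, F} — all of the relation — so {C, D} is a candidate key.
Any other superkey properly contains one of these, so there are no further candidate keys.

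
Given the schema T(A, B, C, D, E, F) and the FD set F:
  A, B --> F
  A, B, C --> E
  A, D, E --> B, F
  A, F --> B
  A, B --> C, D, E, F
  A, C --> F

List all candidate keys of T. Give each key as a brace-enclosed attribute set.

Attributes never on any right-hand side: {A} — every candidate key must contain it.
{A, B}⁺ = {A, B, C, D, E, F} — all of the relation — so {A, B} is a candidate key.
{A, C}⁺ = {A, B, C, D, E, F} — all of the relation — so {A, C} is a candidate key.
{A, F}⁺ = {A, B, C, D, E, F} — all of the relation — so {A, F} is a candidate key.
{A, D, E}⁺ = {A, B, C, D, E, F} — all of the relation — so {A, D, E} is a candidate key.
These are minimal and exhaustive — every other superkey contains one of them.

{A, B}, {A, C}, {A, D, E}, {A, F}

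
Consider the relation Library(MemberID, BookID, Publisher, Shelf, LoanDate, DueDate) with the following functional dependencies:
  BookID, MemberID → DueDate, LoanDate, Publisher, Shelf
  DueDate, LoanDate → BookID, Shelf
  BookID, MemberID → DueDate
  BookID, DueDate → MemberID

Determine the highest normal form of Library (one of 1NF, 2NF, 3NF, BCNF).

BCNF

Candidate keys: {BookID, DueDate}, {BookID, MemberID}, {DueDate, LoanDate}. Prime attributes: {BookID, DueDate, LoanDate, MemberID}.
The left-hand side of every FD is a superkey, so BCNF is satisfied.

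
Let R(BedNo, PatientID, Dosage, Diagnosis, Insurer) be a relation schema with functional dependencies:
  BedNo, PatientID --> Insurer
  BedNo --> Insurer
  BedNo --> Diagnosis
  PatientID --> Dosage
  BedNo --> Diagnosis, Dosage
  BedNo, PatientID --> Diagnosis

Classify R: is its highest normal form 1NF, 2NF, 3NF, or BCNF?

1NF

Candidate key: {BedNo, PatientID}. Prime attributes: {BedNo, PatientID}.
BedNo --> Insurer: {BedNo}⁺ = {BedNo, Diagnosis, Dosage, Insurer}, which is not all of the attributes, so the left side is not a superkey — BCNF is violated.
Because {Insurer} is non-prime and the left side of BedNo --> Insurer is not a superkey, the relation is not in 3NF.
Since {BedNo} ⊂ {BedNo, PatientID} and {BedNo}⁺ ⊇ {Diagnosis, Dosage, Insurer} with {Diagnosis, Dosage, Insurer} non-prime, there is a partial dependency; 2NF fails.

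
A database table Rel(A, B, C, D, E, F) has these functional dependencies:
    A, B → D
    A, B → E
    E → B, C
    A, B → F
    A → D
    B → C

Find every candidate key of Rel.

Attributes never on any right-hand side: {A} — every candidate key must contain it.
{A, B}⁺ = {A, B, C, D, E, F} — all of the relation — so {A, B} is a candidate key.
{A, E}⁺ = {A, B, C, D, E, F} — all of the relation — so {A, E} is a candidate key.
These are minimal and exhaustive — every other superkey contains one of them.

{A, B}, {A, E}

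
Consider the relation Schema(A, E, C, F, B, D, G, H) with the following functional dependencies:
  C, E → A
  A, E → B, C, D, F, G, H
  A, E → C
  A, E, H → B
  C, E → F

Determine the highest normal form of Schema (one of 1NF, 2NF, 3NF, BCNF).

Candidate keys: {A, E}, {C, E}. Prime attributes: {A, C, E}.
The left-hand side of every FD is a superkey, so BCNF is satisfied.

BCNF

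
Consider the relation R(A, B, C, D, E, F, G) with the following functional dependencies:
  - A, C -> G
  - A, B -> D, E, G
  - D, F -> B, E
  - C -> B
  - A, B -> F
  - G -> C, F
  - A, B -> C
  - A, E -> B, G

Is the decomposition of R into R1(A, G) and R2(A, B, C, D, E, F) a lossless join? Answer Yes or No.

No

Common attributes: {A}; their closure is {A}.
R1 ⊄ {A} and R2 ⊄ {A}, so the split is lossy.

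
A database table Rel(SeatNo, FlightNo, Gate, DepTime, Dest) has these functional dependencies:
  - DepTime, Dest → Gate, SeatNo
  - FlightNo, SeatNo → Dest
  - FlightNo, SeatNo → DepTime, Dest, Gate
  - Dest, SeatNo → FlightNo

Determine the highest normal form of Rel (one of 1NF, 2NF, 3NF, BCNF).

BCNF

Candidate keys: {DepTime, Dest}, {Dest, SeatNo}, {FlightNo, SeatNo}. Prime attributes: {DepTime, Dest, FlightNo, SeatNo}.
The left-hand side of every FD is a superkey, so BCNF is satisfied.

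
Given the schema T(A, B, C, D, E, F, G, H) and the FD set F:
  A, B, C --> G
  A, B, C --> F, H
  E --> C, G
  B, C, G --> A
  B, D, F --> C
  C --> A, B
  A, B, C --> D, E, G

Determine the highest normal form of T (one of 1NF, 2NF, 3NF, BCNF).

BCNF

Candidate keys: {B, D, F}, {C}, {E}. Prime attributes: {B, C, D, E, F}.
Each dependency's left side is a superkey — BCNF holds.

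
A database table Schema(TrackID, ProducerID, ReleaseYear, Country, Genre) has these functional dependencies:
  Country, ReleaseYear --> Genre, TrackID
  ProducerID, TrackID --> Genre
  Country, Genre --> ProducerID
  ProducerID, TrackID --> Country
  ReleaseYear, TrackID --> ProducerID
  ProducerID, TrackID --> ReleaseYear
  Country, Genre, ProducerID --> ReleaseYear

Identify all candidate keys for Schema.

{Country, Genre}, {Country, ReleaseYear}, {ProducerID, TrackID}, {ReleaseYear, TrackID}

Closure of {Country, Genre} is {Country, Genre, ProducerID, ReleaseYear, TrackID}, the whole schema; {Country, Genre} is a candidate key.
Closure of {Country, ReleaseYear} is {Country, Genre, ProducerID, ReleaseYear, TrackID}, the whole schema; {Country, ReleaseYear} is a candidate key.
Closure of {ProducerID, TrackID} is {Country, Genre, ProducerID, ReleaseYear, TrackID}, the whole schema; {ProducerID, TrackID} is a candidate key.
Closure of {ReleaseYear, TrackID} is {Country, Genre, ProducerID, ReleaseYear, TrackID}, the whole schema; {ReleaseYear, TrackID} is a candidate key.
These are minimal and exhaustive — every other superkey contains one of them.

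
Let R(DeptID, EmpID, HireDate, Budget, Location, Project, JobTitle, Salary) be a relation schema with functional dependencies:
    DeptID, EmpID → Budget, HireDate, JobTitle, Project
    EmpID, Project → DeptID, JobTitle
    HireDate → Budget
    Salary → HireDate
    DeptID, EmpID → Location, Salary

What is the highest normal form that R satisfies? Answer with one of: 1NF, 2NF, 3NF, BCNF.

2NF

Candidate keys: {DeptID, EmpID}, {EmpID, Project}. Prime attributes: {DeptID, EmpID, Project}.
HireDate → Budget breaks BCNF: {HireDate}⁺ = {Budget, HireDate}, so {HireDate} is not a superkey.
Because {Budget} is non-prime and the left side of HireDate → Budget is not a superkey, the relation is not in 3NF.
Checking every proper subset of each key, none determines a non-prime attribute — 2NF is satisfied.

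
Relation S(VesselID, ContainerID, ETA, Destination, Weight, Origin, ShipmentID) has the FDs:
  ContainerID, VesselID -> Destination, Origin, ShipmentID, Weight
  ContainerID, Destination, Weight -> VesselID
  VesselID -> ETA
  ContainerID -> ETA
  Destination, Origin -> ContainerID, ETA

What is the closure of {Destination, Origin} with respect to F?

Start with {Destination, Origin}.
Destination, Origin -> ContainerID, ETA applies; add {ContainerID, ETA} → now {ContainerID, Destination, ETA, Origin}.
No further FD applies.

{ContainerID, Destination, ETA, Origin}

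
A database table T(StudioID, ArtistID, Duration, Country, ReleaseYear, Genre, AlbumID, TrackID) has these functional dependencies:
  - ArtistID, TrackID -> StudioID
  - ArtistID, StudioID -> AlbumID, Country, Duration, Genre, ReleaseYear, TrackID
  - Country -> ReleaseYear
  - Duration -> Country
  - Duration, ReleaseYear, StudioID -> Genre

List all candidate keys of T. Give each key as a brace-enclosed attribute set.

{ArtistID, StudioID}, {ArtistID, TrackID}

{ArtistID} never appears on the right of any FD, so every key must include it.
{ArtistID, StudioID} is a candidate key since {ArtistID, StudioID}⁺ = {AlbumID, ArtistID, Country, Duration, Genre, ReleaseYear, StudioID, TrackID} covers every attribute.
{ArtistID, TrackID} is a candidate key since {ArtistID, TrackID}⁺ = {AlbumID, ArtistID, Country, Duration, Genre, ReleaseYear, StudioID, TrackID} covers every attribute.
Any other superkey properly contains one of these, so there are no further candidate keys.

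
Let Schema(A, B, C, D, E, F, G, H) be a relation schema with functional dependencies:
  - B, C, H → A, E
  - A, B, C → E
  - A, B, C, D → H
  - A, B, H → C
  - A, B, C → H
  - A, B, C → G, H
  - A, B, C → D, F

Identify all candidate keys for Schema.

{A, B, C}, {A, B, H}, {B, C, H}

{B} never appears on the right of any FD, so every key must include it.
Closure of {A, B, C} is {A, B, C, D, E, F, G, H}, the whole schema; {A, B, C} is a candidate key.
Closure of {A, B, H} is {A, B, C, D, E, F, G, H}, the whole schema; {A, B, H} is a candidate key.
Closure of {B, C, H} is {A, B, C, D, E, F, G, H}, the whole schema; {B, C, H} is a candidate key.
These are minimal and exhaustive — every other superkey contains one of them.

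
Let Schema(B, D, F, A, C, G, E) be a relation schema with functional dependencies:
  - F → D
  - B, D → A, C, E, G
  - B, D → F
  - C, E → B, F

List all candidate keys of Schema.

Closure of {B, D} is {A, B, C, D, E, F, G}, the whole schema; {B, D} is a candidate key.
Closure of {B, F} is {A, B, C, D, E, F, G}, the whole schema; {B, F} is a candidate key.
Closure of {C, E} is {A, B, C, D, E, F, G}, the whole schema; {C, E} is a candidate key.
Any other superkey properly contains one of these, so there are no further candidate keys.

{B, D}, {B, F}, {C, E}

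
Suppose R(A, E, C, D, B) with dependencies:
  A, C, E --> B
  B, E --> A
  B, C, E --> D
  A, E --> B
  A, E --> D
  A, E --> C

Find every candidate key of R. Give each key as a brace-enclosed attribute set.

{A, E}, {B, E}

{E} never appears on the right of any FD, so every key must include it.
{A, E} is a candidate key since {A, E}⁺ = {A, B, C, D, E} covers every attribute.
{B, E} is a candidate key since {B, E}⁺ = {A, B, C, D, E} covers every attribute.
Any other superkey properly contains one of these, so there are no further candidate keys.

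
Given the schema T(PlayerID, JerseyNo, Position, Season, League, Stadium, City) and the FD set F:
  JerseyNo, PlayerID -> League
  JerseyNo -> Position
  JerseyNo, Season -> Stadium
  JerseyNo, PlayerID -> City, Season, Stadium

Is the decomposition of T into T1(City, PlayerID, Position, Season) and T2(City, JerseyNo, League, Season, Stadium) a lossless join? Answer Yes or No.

The shared attributes are {City, Season} and {City, Season}⁺ = {City, Season}.
T1 ⊄ {City, Season} and T2 ⊄ {City, Season}, so the split is lossy.

No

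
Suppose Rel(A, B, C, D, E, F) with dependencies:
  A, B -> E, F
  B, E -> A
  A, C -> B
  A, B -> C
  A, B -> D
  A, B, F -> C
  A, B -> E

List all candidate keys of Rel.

{A, B}⁺ = {A, B, C, D, E, F}, which is every attribute, so {A, B} is a candidate key.
{A, C}⁺ = {A, B, C, D, E, F}, which is every attribute, so {A, C} is a candidate key.
{B, E}⁺ = {A, B, C, D, E, F}, which is every attribute, so {B, E} is a candidate key.
These are minimal and exhaustive — every other superkey contains one of them.

{A, B}, {A, C}, {B, E}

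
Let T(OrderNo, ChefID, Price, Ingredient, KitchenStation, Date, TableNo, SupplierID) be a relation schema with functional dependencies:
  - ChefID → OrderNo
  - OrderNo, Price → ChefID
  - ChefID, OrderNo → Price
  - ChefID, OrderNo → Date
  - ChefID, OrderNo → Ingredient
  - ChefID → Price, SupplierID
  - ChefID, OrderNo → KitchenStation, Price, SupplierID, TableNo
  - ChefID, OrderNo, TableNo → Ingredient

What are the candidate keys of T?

{ChefID}⁺ = {ChefID, Date, Ingredient, KitchenStation, OrderNo, Price, SupplierID, TableNo} — all of the relation — so {ChefID} is a candidate key.
{OrderNo, Price}⁺ = {ChefID, Date, Ingredient, KitchenStation, OrderNo, Price, SupplierID, TableNo} — all of the relation — so {OrderNo, Price} is a candidate key.
Any other superkey properly contains one of these, so there are no further candidate keys.

{ChefID}, {OrderNo, Price}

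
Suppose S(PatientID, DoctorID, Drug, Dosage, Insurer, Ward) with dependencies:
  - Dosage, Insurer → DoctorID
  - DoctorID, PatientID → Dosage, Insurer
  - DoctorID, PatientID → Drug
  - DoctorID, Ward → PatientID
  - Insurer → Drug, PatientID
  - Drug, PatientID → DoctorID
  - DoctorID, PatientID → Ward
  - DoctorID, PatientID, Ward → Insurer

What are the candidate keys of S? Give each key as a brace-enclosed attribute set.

{Insurer}⁺ = {DoctorID, Dosage, Drug, Insurer, PatientID, Ward} — all of the relation — so {Insurer} is a candidate key.
{DoctorID, PatientID}⁺ = {DoctorID, Dosage, Drug, Insurer, PatientID, Ward} — all of the relation — so {DoctorID, PatientID} is a candidate key.
{DoctorID, Ward}⁺ = {DoctorID, Dosage, Drug, Insurer, PatientID, Ward} — all of the relation — so {DoctorID, Ward} is a candidate key.
{Drug, PatientID}⁺ = {DoctorID, Dosage, Drug, Insurer, PatientID, Ward} — all of the relation — so {Drug, PatientID} is a candidate key.
These are minimal and exhaustive — every other superkey contains one of them.

{DoctorID, PatientID}, {DoctorID, Ward}, {Drug, PatientID}, {Insurer}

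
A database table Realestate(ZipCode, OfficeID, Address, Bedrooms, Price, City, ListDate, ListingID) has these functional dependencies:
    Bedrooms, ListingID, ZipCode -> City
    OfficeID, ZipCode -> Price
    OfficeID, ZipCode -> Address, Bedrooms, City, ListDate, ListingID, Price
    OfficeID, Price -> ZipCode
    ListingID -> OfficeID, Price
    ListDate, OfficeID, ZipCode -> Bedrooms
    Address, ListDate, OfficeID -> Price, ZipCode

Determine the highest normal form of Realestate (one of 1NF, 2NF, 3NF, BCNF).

Candidate keys: {Address, ListDate, OfficeID}, {ListingID}, {OfficeID, Price}, {OfficeID, ZipCode}. Prime attributes: {Address, ListDate, ListingID, OfficeID, Price, ZipCode}.
Each dependency's left side is a superkey — BCNF holds.

BCNF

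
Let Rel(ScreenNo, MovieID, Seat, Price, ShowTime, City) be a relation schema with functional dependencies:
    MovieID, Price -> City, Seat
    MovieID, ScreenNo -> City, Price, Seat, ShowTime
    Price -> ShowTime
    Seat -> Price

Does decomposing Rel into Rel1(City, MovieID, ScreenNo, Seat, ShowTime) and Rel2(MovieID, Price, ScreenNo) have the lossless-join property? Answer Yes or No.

Yes

Rel1 ∩ Rel2 = {MovieID, ScreenNo}; its closure under F is {City, MovieID, Price, ScreenNo, Seat, ShowTime}.
Rel1 is contained in that closure, so Rel1 ∩ Rel2 -> Rel1 holds and the join is lossless.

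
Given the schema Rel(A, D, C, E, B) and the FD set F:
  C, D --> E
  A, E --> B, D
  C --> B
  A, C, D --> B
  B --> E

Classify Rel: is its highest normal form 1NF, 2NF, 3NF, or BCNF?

Candidate key: {A, C}. Prime attributes: {A, C}.
C, D --> E: {C, D}⁺ = {B, C, D, E}, which is not all of the attributes, so the left side is not a superkey — BCNF is violated.
Because {E} is non-prime and the left side of C, D --> E is not a superkey, the relation is not in 3NF.
Since {C} ⊂ {A, C} and {C}⁺ ⊇ {B, E} with {B, E} non-prime, there is a partial dependency; 2NF fails.

1NF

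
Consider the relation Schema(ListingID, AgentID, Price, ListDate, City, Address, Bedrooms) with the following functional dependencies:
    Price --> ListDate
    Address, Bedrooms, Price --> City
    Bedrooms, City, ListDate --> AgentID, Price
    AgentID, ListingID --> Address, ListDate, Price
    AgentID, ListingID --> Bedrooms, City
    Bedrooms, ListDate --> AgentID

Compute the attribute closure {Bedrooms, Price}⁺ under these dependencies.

{AgentID, Bedrooms, ListDate, Price}

Start with {Bedrooms, Price}.
Price --> ListDate applies; add {ListDate} → now {Bedrooms, ListDate, Price}.
Bedrooms, ListDate --> AgentID applies; add {AgentID} → now {AgentID, Bedrooms, ListDate, Price}.
No further FD applies.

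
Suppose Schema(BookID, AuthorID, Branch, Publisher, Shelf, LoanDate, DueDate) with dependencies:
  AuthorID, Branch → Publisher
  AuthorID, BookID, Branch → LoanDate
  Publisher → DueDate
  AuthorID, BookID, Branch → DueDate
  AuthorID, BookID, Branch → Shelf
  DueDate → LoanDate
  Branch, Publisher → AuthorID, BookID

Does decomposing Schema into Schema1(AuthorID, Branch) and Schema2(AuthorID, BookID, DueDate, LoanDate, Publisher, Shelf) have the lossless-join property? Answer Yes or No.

Schema1 ∩ Schema2 = {AuthorID}; its closure under F is {AuthorID}.
Neither Schema1 nor Schema2 is contained in that closure, so the decomposition is lossy.

No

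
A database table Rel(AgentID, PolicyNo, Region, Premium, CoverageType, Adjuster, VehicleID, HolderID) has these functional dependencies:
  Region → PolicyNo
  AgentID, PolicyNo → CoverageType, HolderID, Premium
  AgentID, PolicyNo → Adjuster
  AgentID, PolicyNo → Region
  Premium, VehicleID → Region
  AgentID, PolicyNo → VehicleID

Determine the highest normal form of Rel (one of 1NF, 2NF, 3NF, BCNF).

3NF

Candidate keys: {AgentID, PolicyNo}, {AgentID, Premium, VehicleID}, {AgentID, Region}. Prime attributes: {AgentID, PolicyNo, Premium, Region, VehicleID}.
For Region → PolicyNo we have {Region}⁺ = {PolicyNo, Region}; {Region} is not a superkey, so BCNF fails.
Since {PolicyNo} ⊆ prime attributes and every other non-superkey FD also has a prime right side, the schema is in 3NF.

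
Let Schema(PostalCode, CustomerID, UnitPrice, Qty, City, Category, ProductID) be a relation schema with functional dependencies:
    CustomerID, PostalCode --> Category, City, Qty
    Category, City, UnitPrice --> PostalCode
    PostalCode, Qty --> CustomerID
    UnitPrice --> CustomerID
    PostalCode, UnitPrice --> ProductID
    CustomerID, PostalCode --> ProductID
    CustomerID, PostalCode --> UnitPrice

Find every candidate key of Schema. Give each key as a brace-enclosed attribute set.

{CustomerID, PostalCode}⁺ = {Category, City, CustomerID, PostalCode, ProductID, Qty, UnitPrice} — all of the relation — so {CustomerID, PostalCode} is a candidate key.
{PostalCode, Qty}⁺ = {Category, City, CustomerID, PostalCode, ProductID, Qty, UnitPrice} — all of the relation — so {PostalCode, Qty} is a candidate key.
{PostalCode, UnitPrice}⁺ = {Category, City, CustomerID, PostalCode, ProductID, Qty, UnitPrice} — all of the relation — so {PostalCode, UnitPrice} is a candidate key.
{Category, City, UnitPrice}⁺ = {Category, City, CustomerID, PostalCode, ProductID, Qty, UnitPrice} — all of the relation — so {Category, City, UnitPrice} is a candidate key.
No proper subset of any of these is a key, and no other minimal superkey exists.

{Category, City, UnitPrice}, {CustomerID, PostalCode}, {PostalCode, Qty}, {PostalCode, UnitPrice}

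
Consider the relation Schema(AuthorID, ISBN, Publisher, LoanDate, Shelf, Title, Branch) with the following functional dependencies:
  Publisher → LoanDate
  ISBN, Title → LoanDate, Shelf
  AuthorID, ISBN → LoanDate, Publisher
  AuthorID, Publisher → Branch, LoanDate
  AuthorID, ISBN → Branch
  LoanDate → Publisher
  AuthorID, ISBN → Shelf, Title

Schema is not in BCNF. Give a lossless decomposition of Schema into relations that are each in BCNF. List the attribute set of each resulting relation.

{AuthorID, Branch, ISBN, Title}; {ISBN, Publisher, Shelf, Title}; {LoanDate, Publisher}

Candidate key of the original relation: {AuthorID, ISBN}.
Within {AuthorID, Branch, ISBN, LoanDate, Publisher, Shelf, Title}: {Publisher}⁺ ∩ {AuthorID, Branch, ISBN, LoanDate, Publisher, Shelf, Title} = {LoanDate, Publisher}, not the whole set, so Publisher → LoanDate violates BCNF; decompose into {LoanDate, Publisher} and {AuthorID, Branch, ISBN, Publisher, Shelf, Title}.
{LoanDate, Publisher} has no BCNF violation.
Within {AuthorID, Branch, ISBN, Publisher, Shelf, Title}: {ISBN, Title}⁺ ∩ {AuthorID, Branch, ISBN, Publisher, Shelf, Title} = {ISBN, Publisher, Shelf, Title}, not the whole set, so ISBN, Title → Publisher, Shelf violates BCNF; decompose into {ISBN, Publisher, Shelf, Title} and {AuthorID, Branch, ISBN, Title}.
{ISBN, Publisher, Shelf, Title} has no BCNF violation.
{AuthorID, Branch, ISBN, Title} has no BCNF violation.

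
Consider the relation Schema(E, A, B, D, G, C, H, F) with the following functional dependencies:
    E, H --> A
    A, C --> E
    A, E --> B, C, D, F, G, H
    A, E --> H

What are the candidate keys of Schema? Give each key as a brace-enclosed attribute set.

{A, C}⁺ = {A, B, C, D, E, F, G, H} — all of the relation — so {A, C} is a candidate key.
{A, E}⁺ = {A, B, C, D, E, F, G, H} — all of the relation — so {A, E} is a candidate key.
{E, H}⁺ = {A, B, C, D, E, F, G, H} — all of the relation — so {E, H} is a candidate key.
Any other superkey properly contains one of these, so there are no further candidate keys.

{A, C}, {A, E}, {E, H}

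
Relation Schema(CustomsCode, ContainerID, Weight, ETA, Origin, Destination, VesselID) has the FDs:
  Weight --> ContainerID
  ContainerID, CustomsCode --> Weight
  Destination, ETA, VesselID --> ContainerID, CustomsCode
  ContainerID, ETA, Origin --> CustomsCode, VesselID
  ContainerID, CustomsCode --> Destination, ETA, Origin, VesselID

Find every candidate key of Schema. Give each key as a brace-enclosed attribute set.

{ContainerID, CustomsCode} is a candidate key since {ContainerID, CustomsCode}⁺ = {ContainerID, CustomsCode, Destination, ETA, Origin, VesselID, Weight} covers every attribute.
{CustomsCode, Weight} is a candidate key since {CustomsCode, Weight}⁺ = {ContainerID, CustomsCode, Destination, ETA, Origin, VesselID, Weight} covers every attribute.
{ContainerID, ETA, Origin} is a candidate key since {ContainerID, ETA, Origin}⁺ = {ContainerID, CustomsCode, Destination, ETA, Origin, VesselID, Weight} covers every attribute.
{Destination, ETA, VesselID} is a candidate key since {Destination, ETA, VesselID}⁺ = {ContainerID, CustomsCode, Destination, ETA, Origin, VesselID, Weight} covers every attribute.
{ETA, Origin, Weight} is a candidate key since {ETA, Origin, Weight}⁺ = {ContainerID, CustomsCode, Destination, ETA, Origin, VesselID, Weight} covers every attribute.
These are minimal and exhaustive — every other superkey contains one of them.

{ContainerID, CustomsCode}, {ContainerID, ETA, Origin}, {CustomsCode, Weight}, {Destination, ETA, VesselID}, {ETA, Origin, Weight}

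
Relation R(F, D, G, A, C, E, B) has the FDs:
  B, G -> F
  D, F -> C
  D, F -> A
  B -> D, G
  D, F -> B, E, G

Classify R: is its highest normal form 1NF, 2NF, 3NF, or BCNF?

Candidate keys: {B}, {D, F}. Prime attributes: {B, D, F}.
Each dependency's left side is a superkey — BCNF holds.

BCNF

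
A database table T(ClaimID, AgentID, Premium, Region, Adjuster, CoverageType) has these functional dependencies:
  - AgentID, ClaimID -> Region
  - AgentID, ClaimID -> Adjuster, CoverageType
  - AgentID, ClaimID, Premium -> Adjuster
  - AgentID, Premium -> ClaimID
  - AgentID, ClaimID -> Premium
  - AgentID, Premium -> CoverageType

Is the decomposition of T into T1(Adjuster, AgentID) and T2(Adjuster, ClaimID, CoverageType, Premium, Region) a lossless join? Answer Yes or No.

The shared attributes are {Adjuster} and {Adjuster}⁺ = {Adjuster}.
The closure covers neither T1 nor T2 entirely; the join is not lossless.

No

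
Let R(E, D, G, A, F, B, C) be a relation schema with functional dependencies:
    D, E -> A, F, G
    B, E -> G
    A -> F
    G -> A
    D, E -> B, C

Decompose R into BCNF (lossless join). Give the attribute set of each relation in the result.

Candidate key of the original relation: {D, E}.
In {A, B, C, D, E, F, G}, {B, E} is not a superkey ({B, E}⁺ restricted to this set is {A, B, E, F, G}), so split on B, E -> A, F, G into {A, B, E, F, G} and {B, C, D, E}.
In {A, B, E, F, G}, {A} is not a superkey ({A}⁺ restricted to this set is {A, F}), so split on A -> F into {A, F} and {A, B, E, G}.
{A, F}: every determinant is a superkey — BCNF.
In {A, B, E, G}, {G} is not a superkey ({G}⁺ restricted to this set is {A, G}), so split on G -> A into {A, G} and {B, E, G}.
{A, G}: every determinant is a superkey — BCNF.
{B, E, G}: every determinant is a superkey — BCNF.
{B, C, D, E}: every determinant is a superkey — BCNF.

{A, F}; {A, G}; {B, C, D, E}; {B, E, G}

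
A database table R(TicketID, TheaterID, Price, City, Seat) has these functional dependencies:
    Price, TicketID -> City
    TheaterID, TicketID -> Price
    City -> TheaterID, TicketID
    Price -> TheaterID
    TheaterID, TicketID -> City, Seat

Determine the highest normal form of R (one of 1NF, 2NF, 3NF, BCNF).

3NF

Candidate keys: {City}, {Price, TicketID}, {TheaterID, TicketID}. Prime attributes: {City, Price, TheaterID, TicketID}.
Price -> TheaterID: {Price}⁺ = {Price, TheaterID}, which is not all of the attributes, so the left side is not a superkey — BCNF is violated.
Since {TheaterID} ⊆ prime attributes and every other non-superkey FD also has a prime right side, the schema is in 3NF.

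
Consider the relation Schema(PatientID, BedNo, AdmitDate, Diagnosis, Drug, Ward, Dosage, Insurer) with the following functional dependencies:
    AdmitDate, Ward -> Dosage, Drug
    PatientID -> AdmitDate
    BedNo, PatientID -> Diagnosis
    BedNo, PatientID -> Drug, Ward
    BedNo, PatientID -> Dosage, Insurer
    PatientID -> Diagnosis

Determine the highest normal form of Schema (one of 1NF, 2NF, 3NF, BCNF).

1NF

Candidate key: {BedNo, PatientID}. Prime attributes: {BedNo, PatientID}.
For AdmitDate, Ward -> Dosage, Drug we have {AdmitDate, Ward}⁺ = {AdmitDate, Dosage, Drug, Ward}; {AdmitDate, Ward} is not a superkey, so BCNF fails.
AdmitDate, Ward -> Dosage, Drug has non-prime {Dosage, Drug} on the right and a non-superkey on the left, so 3NF fails.
{PatientID} is a proper subset of the key {BedNo, PatientID}, and {PatientID}⁺ contains the non-prime attributes {AdmitDate, Diagnosis} — a partial dependency, so 2NF is violated.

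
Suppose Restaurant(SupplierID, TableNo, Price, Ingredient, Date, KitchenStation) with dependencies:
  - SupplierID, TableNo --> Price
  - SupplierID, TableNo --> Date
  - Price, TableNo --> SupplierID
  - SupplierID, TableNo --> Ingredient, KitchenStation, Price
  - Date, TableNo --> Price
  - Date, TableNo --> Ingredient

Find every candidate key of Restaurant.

Attributes never on any right-hand side: {TableNo} — every candidate key must contain it.
{Date, TableNo}⁺ = {Date, Ingredient, KitchenStation, Price, SupplierID, TableNo}, which is every attribute, so {Date, TableNo} is a candidate key.
{Price, TableNo}⁺ = {Date, Ingredient, KitchenStation, Price, SupplierID, TableNo}, which is every attribute, so {Price, TableNo} is a candidate key.
{SupplierID, TableNo}⁺ = {Date, Ingredient, KitchenStation, Price, SupplierID, TableNo}, which is every attribute, so {SupplierID, TableNo} is a candidate key.
No proper subset of any of these is a key, and no other minimal superkey exists.

{Date, TableNo}, {Price, TableNo}, {SupplierID, TableNo}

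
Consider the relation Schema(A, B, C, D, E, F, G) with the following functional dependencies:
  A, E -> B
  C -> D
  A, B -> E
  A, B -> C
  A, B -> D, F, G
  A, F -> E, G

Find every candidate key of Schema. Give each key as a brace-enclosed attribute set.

{A} never appears on the right of any FD, so every key must include it.
{A, B} is a candidate key since {A, B}⁺ = {A, B, C, D, E, F, G} covers every attribute.
{A, E} is a candidate key since {A, E}⁺ = {A, B, C, D, E, F, G} covers every attribute.
{A, F} is a candidate key since {A, F}⁺ = {A, B, C, D, E, F, G} covers every attribute.
No proper subset of any of these is a key, and no other minimal superkey exists.

{A, B}, {A, E}, {A, F}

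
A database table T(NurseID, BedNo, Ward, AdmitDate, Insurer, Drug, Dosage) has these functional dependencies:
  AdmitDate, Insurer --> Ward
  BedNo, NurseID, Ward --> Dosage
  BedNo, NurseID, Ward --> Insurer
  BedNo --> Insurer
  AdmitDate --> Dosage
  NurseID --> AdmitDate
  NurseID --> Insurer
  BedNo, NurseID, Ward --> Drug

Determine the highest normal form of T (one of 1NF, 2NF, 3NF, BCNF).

Candidate key: {BedNo, NurseID}. Prime attributes: {BedNo, NurseID}.
For AdmitDate, Insurer --> Ward we have {AdmitDate, Insurer}⁺ = {AdmitDate, Dosage, Insurer, Ward}; {AdmitDate, Insurer} is not a superkey, so BCNF fails.
AdmitDate, Insurer --> Ward determines the non-prime attribute {Ward} from a non-superkey — 3NF is violated.
{BedNo} is a proper subset of the key {BedNo, NurseID}, and {BedNo}⁺ contains the non-prime attribute {Insurer} — a partial dependency, so 2NF is violated.

1NF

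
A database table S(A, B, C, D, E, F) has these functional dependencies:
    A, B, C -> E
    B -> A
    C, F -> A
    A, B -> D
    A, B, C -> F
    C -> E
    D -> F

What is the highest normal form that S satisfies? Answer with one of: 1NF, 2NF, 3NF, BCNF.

1NF

Candidate key: {B, C}. Prime attributes: {B, C}.
B -> A: {B}⁺ = {A, B, D, F}, which is not all of the attributes, so the left side is not a superkey — BCNF is violated.
B -> A determines the non-prime attribute {A} from a non-superkey — 3NF is violated.
The proper key subset {B} of {B, C} determines non-prime {A, D, F}, so the relation is not even in 2NF.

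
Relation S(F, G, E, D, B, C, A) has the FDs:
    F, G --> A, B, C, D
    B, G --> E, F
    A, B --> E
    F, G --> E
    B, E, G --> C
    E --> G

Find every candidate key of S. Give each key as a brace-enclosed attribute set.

{A, B}⁺ = {A, B, C, D, E, F, G} — all of the relation — so {A, B} is a candidate key.
{B, E}⁺ = {A, B, C, D, E, F, G} — all of the relation — so {B, E} is a candidate key.
{B, G}⁺ = {A, B, C, D, E, F, G} — all of the relation — so {B, G} is a candidate key.
{E, F}⁺ = {A, B, C, D, E, F, G} — all of the relation — so {E, F} is a candidate key.
{F, G}⁺ = {A, B, C, D, E, F, G} — all of the relation — so {F, G} is a candidate key.
These are minimal and exhaustive — every other superkey contains one of them.

{A, B}, {B, E}, {B, G}, {E, F}, {F, G}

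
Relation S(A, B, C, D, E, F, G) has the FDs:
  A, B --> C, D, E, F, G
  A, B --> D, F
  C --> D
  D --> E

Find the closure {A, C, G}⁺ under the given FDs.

Start with {A, C, G}.
C --> D applies; add {D} → now {A, C, D, G}.
D --> E applies; add {E} → now {A, C, D, E, G}.
No further FD applies.

{A, C, D, E, G}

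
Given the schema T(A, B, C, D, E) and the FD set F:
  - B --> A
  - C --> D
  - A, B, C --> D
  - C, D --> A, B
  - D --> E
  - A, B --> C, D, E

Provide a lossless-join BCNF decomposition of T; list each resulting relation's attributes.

{A, B, C, D}; {D, E}

Candidate keys of the original relation: {B}, {C}.
{A, B, C, D, E}: {D} determines {D, E} here but is not a superkey — split on D --> E, giving {D, E} and {A, B, C, D}.
{D, E} has no BCNF violation.
{A, B, C, D} has no BCNF violation.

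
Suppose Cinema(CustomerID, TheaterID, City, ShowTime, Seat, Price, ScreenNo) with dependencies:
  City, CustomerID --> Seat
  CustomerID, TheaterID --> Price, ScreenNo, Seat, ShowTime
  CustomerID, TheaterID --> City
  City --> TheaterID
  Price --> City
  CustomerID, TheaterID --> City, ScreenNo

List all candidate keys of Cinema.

No FD produces {CustomerID}, so it must be in every candidate key.
Closure of {City, CustomerID} is {City, CustomerID, Price, ScreenNo, Seat, ShowTime, TheaterID}, the whole schema; {City, CustomerID} is a candidate key.
Closure of {CustomerID, Price} is {City, CustomerID, Price, ScreenNo, Seat, ShowTime, TheaterID}, the whole schema; {CustomerID, Price} is a candidate key.
Closure of {CustomerID, TheaterID} is {City, CustomerID, Price, ScreenNo, Seat, ShowTime, TheaterID}, the whole schema; {CustomerID, TheaterID} is a candidate key.
These are minimal and exhaustive — every other superkey contains one of them.

{City, CustomerID}, {CustomerID, Price}, {CustomerID, TheaterID}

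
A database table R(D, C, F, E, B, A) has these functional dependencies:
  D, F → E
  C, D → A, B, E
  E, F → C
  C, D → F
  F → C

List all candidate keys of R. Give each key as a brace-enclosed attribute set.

{C, D}, {D, F}

No FD produces {D}, so it must be in every candidate key.
{C, D}⁺ = {A, B, C, D, E, F}, which is every attribute, so {C, D} is a candidate key.
{D, F}⁺ = {A, B, C, D, E, F}, which is every attribute, so {D, F} is a candidate key.
These are minimal and exhaustive — every other superkey contains one of them.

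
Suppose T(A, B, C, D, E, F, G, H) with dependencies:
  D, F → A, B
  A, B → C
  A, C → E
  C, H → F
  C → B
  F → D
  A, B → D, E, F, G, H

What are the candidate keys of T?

{F}⁺ = {A, B, C, D, E, F, G, H}, which is every attribute, so {F} is a candidate key.
{A, B}⁺ = {A, B, C, D, E, F, G, H}, which is every attribute, so {A, B} is a candidate key.
{A, C}⁺ = {A, B, C, D, E, F, G, H}, which is every attribute, so {A, C} is a candidate key.
{C, H}⁺ = {A, B, C, D, E, F, G, H}, which is every attribute, so {C, H} is a candidate key.
No proper subset of any of these is a key, and no other minimal superkey exists.

{A, B}, {A, C}, {C, H}, {F}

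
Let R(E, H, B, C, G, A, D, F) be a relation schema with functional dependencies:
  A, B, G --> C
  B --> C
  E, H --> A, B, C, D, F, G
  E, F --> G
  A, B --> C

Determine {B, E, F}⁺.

Start with {B, E, F}.
B --> C applies; add {C} → now {B, C, E, F}.
E, F --> G applies; add {G} → now {B, C, E, F, G}.
No further FD applies.

{B, C, E, F, G}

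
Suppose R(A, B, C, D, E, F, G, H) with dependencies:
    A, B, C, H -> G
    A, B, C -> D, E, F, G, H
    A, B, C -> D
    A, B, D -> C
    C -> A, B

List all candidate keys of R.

{C}⁺ = {A, B, C, D, E, F, G, H} — all of the relation — so {C} is a candidate key.
{A, B, D}⁺ = {A, B, C, D, E, F, G, H} — all of the relation — so {A, B, D} is a candidate key.
Any other superkey properly contains one of these, so there are no further candidate keys.

{A, B, D}, {C}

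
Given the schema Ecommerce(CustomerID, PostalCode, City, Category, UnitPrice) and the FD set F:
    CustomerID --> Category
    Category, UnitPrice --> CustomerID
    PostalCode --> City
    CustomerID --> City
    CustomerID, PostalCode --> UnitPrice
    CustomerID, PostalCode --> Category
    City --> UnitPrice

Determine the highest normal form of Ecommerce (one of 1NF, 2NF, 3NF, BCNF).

Candidate keys: {Category, PostalCode}, {CustomerID, PostalCode}. Prime attributes: {Category, CustomerID, PostalCode}.
For CustomerID --> Category we have {CustomerID}⁺ = {Category, City, CustomerID, UnitPrice}; {CustomerID} is not a superkey, so BCNF fails.
Because {City} is non-prime and the left side of PostalCode --> City is not a superkey, the relation is not in 3NF.
{PostalCode} is a proper subset of the key {Category, PostalCode}, and {PostalCode}⁺ contains the non-prime attributes {City, UnitPrice} — a partial dependency, so 2NF is violated.

1NF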